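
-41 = -41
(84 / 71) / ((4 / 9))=189 / 71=2.66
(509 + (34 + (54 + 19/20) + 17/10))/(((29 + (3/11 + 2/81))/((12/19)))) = 32057289/2479880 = 12.93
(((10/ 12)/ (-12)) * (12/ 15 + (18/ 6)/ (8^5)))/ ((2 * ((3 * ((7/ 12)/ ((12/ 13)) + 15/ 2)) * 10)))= -131087/ 1151139840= -0.00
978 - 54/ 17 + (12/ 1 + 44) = 1030.82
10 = 10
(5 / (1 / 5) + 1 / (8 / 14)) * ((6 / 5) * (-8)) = -1284 / 5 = -256.80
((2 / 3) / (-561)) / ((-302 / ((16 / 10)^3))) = 512 / 31766625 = 0.00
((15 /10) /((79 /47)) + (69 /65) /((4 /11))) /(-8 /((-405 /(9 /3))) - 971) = -2113857 /538464316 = -0.00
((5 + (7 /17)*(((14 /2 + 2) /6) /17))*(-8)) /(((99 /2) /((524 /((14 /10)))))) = -61014560 /200277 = -304.65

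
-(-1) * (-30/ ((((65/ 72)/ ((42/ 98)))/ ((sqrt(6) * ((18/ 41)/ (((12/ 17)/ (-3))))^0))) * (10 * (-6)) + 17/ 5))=4957200/ 128828809 + 30712500 * sqrt(6)/ 128828809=0.62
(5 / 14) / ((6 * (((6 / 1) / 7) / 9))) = 5 / 8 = 0.62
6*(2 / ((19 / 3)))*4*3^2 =68.21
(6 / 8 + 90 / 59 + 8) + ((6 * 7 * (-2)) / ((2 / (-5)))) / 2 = 115.28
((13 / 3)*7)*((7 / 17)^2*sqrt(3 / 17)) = 4459*sqrt(51) / 14739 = 2.16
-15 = -15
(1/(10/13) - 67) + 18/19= -12303/190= -64.75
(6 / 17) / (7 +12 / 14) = 42 / 935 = 0.04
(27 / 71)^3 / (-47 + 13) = -19683 / 12168974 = -0.00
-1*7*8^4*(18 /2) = -258048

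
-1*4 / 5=-4 / 5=-0.80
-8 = -8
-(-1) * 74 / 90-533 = -23948 / 45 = -532.18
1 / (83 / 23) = 23 / 83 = 0.28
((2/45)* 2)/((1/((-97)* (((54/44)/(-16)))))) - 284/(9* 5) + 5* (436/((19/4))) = 453.30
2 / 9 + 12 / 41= 190 / 369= 0.51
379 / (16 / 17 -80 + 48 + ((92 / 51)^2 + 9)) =-985779 / 48911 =-20.15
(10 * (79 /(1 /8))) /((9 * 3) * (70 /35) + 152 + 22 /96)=303360 /9899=30.65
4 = 4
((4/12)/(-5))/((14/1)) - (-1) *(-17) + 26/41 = -140951/8610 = -16.37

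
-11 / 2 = -5.50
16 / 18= 8 / 9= 0.89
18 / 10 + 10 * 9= 459 / 5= 91.80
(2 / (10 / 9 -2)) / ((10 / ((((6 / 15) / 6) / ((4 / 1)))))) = -3 / 800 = -0.00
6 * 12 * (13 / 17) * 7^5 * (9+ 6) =235970280 / 17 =13880604.71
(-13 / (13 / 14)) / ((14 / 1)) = -1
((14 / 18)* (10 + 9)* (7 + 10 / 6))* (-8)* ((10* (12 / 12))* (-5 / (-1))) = -1383200 / 27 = -51229.63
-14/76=-7/38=-0.18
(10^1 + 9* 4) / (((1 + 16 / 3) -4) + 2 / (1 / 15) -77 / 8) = 1104 / 545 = 2.03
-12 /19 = -0.63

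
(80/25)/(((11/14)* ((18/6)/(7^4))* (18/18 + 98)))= 537824/16335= 32.92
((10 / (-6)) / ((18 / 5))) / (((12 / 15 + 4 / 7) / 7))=-6125 / 2592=-2.36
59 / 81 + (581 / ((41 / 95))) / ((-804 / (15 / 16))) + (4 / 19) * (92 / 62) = -4436745035 / 8387623872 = -0.53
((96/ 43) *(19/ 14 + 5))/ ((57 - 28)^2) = 4272/ 253141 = 0.02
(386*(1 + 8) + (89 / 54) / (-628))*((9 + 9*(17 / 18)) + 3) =4830218159 / 67824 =71216.95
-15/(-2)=15/2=7.50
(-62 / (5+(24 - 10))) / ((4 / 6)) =-93 / 19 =-4.89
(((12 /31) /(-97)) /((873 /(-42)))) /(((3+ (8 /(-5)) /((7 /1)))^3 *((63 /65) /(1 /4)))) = 5573750 /2395867931703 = 0.00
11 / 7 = 1.57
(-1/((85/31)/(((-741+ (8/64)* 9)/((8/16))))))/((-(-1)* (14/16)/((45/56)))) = 1651401/3332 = 495.62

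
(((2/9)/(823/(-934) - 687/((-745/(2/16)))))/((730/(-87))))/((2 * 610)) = 4035814/142387636245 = 0.00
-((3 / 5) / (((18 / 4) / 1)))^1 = -2 / 15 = -0.13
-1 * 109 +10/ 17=-1843/ 17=-108.41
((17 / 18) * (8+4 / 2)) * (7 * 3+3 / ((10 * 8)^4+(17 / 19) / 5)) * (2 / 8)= 385877336365 / 7782400034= 49.58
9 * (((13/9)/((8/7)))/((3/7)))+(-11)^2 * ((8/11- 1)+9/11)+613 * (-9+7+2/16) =-6341/6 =-1056.83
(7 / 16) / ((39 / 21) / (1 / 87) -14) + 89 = 1471041 / 16528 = 89.00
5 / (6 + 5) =0.45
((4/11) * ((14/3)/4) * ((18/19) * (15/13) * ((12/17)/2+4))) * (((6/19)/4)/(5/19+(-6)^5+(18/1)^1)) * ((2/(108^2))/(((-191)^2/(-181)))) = 234395/13411819453889142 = 0.00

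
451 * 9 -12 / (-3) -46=4017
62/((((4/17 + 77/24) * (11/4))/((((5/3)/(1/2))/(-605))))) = -67456/1870055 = -0.04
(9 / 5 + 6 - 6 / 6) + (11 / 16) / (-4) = 2121 / 320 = 6.63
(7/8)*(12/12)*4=3.50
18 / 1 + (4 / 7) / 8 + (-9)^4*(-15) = -1377557 / 14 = -98396.93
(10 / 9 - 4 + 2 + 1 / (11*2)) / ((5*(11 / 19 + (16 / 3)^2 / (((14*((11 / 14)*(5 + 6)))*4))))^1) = -0.26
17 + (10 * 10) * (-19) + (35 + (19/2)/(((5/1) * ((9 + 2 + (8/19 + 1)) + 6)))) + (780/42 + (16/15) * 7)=-1821.86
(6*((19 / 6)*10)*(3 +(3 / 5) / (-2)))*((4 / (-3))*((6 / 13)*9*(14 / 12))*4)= -172368 / 13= -13259.08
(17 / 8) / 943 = 17 / 7544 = 0.00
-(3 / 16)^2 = -9 / 256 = -0.04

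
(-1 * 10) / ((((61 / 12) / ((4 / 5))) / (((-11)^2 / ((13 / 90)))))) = -1045440 / 793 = -1318.34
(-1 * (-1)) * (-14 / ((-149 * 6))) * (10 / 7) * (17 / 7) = 170 / 3129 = 0.05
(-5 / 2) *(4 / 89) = -10 / 89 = -0.11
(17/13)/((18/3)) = 17/78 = 0.22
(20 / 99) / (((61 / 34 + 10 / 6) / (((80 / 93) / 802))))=27200 / 434426157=0.00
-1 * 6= -6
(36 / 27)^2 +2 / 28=233 / 126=1.85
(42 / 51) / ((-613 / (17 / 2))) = -7 / 613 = -0.01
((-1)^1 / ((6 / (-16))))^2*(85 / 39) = 5440 / 351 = 15.50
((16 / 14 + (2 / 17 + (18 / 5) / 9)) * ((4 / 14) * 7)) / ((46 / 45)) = 8892 / 2737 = 3.25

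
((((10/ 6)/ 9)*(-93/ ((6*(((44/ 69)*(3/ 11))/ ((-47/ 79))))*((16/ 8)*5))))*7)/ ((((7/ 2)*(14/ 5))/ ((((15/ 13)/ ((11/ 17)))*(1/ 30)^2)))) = 569687/ 409945536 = 0.00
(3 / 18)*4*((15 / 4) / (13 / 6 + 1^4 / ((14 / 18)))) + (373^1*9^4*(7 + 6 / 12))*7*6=22355656176 / 29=770884695.72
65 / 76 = 0.86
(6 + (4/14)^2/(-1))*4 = 1160/49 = 23.67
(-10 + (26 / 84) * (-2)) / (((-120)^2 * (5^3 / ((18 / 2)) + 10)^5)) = -0.00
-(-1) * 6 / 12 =1 / 2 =0.50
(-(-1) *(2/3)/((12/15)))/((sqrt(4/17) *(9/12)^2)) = 20 *sqrt(17)/27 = 3.05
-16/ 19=-0.84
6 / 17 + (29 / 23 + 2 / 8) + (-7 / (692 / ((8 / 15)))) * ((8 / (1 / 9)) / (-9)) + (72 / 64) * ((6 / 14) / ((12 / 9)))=515603453 / 227280480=2.27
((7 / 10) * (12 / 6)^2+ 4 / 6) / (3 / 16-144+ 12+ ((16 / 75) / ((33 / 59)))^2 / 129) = -43830072000 / 1666529404949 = -0.03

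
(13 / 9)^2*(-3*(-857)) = 144833 / 27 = 5364.19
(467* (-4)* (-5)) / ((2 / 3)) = 14010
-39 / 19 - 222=-4257 / 19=-224.05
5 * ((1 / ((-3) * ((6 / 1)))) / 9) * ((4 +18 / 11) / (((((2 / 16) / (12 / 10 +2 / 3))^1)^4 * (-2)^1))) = 39023280128 / 9021375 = 4325.65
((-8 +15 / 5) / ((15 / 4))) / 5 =-4 / 15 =-0.27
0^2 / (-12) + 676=676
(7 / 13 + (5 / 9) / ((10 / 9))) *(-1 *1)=-1.04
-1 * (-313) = 313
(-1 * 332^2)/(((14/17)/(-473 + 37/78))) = 17265735364/273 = 63244451.88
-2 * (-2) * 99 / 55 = 36 / 5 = 7.20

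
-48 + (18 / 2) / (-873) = -4657 / 97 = -48.01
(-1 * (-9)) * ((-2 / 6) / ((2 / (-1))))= 3 / 2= 1.50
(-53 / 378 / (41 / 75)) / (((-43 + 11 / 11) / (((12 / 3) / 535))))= 0.00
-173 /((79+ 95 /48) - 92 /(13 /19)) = 107952 /33373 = 3.23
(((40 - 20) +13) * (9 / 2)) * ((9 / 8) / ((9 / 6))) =891 / 8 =111.38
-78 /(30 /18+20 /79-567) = 9243 /66962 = 0.14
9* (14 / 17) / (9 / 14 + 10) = 1764 / 2533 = 0.70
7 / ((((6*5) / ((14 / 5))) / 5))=49 / 15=3.27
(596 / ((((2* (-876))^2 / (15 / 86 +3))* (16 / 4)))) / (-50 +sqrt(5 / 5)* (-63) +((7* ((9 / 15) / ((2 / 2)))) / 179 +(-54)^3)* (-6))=1733615 / 10627984543410816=0.00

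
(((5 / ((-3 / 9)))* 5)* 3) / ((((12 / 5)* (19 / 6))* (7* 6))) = -375 / 532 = -0.70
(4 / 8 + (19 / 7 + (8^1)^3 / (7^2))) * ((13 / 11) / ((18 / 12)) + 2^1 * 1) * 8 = 492752 / 1617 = 304.73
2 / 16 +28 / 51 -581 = -236773 / 408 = -580.33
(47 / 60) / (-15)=-47 / 900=-0.05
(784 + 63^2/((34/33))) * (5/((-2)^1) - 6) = -157633/4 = -39408.25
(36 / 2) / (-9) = -2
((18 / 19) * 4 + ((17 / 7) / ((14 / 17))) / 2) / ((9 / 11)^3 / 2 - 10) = -26091593 / 48209042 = -0.54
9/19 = 0.47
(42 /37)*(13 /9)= 182 /111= 1.64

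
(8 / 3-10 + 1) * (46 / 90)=-437 / 135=-3.24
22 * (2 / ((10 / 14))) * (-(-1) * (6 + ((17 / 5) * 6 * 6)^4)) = 43207229199288 / 3125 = 13826313343.77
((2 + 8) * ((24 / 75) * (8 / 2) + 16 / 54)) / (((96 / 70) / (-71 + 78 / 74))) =-2409428 / 2997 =-803.95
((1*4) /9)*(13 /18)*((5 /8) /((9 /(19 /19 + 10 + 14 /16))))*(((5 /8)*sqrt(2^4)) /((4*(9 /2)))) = 30875 /839808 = 0.04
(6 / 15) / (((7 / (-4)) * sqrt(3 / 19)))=-8 * sqrt(57) / 105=-0.58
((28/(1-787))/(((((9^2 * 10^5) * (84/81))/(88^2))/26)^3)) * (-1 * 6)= 15568478068/5289093017578125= 0.00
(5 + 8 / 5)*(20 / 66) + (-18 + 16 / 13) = -192 / 13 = -14.77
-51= -51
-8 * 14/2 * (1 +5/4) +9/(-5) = -639/5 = -127.80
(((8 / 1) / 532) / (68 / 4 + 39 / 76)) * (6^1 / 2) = 24 / 9317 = 0.00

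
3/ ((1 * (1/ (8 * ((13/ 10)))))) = 156/ 5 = 31.20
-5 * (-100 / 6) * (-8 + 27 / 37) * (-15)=336250 / 37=9087.84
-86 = -86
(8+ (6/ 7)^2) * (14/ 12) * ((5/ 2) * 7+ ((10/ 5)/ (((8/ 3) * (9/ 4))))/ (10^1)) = 56282/ 315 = 178.67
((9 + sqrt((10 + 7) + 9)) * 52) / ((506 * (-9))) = -0.16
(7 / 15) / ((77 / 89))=89 / 165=0.54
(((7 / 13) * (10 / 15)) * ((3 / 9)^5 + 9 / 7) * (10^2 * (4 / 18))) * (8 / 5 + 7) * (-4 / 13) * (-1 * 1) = 30189440 / 1108809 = 27.23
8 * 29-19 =213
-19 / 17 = -1.12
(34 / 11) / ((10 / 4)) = 68 / 55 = 1.24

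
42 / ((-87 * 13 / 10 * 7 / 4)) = -80 / 377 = -0.21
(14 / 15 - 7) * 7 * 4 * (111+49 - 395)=119756 / 3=39918.67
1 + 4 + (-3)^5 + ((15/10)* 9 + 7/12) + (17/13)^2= -450635/2028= -222.21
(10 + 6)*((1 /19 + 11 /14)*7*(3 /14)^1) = 2676 /133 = 20.12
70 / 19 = 3.68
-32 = -32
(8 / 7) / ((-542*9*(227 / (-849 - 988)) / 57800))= 424714400 / 3875571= 109.59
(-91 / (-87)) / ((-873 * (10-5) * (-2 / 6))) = 91 / 126585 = 0.00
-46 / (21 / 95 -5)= 2185 / 227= 9.63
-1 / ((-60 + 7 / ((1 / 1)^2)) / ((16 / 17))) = 16 / 901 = 0.02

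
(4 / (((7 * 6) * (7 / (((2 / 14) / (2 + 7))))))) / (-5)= -2 / 46305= -0.00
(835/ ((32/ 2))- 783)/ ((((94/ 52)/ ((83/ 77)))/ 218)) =-125020493/ 1316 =-95000.37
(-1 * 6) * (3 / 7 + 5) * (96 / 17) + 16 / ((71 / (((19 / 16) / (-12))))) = -18650837 / 101388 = -183.96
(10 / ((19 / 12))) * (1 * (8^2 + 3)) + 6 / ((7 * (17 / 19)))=958926 / 2261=424.12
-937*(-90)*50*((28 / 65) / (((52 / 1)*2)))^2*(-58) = -4195.68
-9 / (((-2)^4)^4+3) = -9 / 65539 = -0.00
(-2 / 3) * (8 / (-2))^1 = 8 / 3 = 2.67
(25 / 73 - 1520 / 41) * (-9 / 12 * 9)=2968245 / 11972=247.93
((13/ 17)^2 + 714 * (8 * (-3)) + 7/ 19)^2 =8852653735685764/ 30151081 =293609828.97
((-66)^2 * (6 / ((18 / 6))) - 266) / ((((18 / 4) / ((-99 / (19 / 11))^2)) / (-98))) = -218132510904 / 361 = -604245182.56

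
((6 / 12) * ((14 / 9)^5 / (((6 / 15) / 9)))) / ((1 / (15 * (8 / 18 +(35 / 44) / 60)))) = 304626875 / 433026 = 703.48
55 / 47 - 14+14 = 55 / 47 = 1.17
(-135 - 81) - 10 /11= -216.91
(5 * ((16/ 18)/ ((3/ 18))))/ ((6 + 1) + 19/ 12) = 320/ 103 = 3.11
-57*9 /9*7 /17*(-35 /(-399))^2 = -175 /969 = -0.18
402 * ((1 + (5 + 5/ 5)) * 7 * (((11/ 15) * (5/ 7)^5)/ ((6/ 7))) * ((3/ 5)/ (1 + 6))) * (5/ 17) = 460625/ 5831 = 79.00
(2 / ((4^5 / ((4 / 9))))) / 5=0.00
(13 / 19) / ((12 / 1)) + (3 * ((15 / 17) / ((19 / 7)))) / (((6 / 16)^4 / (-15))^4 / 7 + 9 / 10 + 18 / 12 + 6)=2313653939817453805487 / 13364713369199344157772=0.17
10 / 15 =0.67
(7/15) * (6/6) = 7/15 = 0.47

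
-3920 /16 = -245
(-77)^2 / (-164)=-5929 / 164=-36.15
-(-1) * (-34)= -34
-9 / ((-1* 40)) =9 / 40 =0.22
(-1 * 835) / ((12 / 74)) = -30895 / 6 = -5149.17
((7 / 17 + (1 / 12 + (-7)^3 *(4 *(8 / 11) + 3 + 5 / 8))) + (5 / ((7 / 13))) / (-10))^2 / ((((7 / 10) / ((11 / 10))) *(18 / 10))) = 4386808.78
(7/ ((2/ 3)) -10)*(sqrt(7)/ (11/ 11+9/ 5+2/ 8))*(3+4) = 70*sqrt(7)/ 61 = 3.04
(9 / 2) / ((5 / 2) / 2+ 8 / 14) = 42 / 17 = 2.47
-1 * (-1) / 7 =1 / 7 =0.14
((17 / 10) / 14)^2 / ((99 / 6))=289 / 323400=0.00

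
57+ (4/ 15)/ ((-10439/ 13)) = 686561/ 12045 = 57.00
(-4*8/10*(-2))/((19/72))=2304/95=24.25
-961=-961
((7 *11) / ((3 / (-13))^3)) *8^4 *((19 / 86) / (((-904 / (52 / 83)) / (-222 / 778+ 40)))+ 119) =-3053808042.64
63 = 63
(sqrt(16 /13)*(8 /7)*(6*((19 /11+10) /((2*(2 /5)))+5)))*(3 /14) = 62280*sqrt(13) /7007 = 32.05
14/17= 0.82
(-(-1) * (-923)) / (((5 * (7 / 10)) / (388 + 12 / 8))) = -719017 / 7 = -102716.71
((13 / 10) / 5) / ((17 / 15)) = 0.23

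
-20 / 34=-10 / 17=-0.59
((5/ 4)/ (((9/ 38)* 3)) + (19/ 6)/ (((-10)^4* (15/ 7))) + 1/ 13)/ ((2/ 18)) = 64455187/ 3900000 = 16.53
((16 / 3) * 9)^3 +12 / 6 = 110594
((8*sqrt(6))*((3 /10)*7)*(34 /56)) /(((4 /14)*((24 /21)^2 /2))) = 17493*sqrt(6) /320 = 133.90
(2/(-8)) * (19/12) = -19/48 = -0.40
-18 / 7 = -2.57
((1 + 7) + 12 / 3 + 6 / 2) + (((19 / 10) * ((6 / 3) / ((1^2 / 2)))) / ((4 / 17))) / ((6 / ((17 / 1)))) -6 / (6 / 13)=5611 / 60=93.52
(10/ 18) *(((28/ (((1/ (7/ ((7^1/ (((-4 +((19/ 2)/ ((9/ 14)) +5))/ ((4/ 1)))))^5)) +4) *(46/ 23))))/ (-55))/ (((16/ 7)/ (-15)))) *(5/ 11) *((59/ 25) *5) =26080135268705/ 34132948579488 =0.76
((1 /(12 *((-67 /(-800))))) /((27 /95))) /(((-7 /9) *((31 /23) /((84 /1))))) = -280.53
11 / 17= 0.65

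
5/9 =0.56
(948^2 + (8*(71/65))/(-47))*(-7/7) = -2745540152/3055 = -898703.81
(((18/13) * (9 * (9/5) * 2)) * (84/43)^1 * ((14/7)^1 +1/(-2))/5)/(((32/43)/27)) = 1240029/1300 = 953.87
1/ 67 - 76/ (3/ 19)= -96745/ 201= -481.32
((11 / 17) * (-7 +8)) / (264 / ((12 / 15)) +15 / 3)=11 / 5695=0.00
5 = 5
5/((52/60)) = 75/13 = 5.77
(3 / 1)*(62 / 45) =62 / 15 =4.13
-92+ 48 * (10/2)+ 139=287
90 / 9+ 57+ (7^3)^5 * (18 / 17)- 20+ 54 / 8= 341824428719551 / 68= 5026829834111.04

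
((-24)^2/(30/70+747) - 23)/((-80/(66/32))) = 79959/139520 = 0.57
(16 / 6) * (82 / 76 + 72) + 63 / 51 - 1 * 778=-563849 / 969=-581.89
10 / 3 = 3.33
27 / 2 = 13.50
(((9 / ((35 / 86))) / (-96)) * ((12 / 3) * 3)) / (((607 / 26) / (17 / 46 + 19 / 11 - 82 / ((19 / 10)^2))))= 18947646549 / 7761478340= 2.44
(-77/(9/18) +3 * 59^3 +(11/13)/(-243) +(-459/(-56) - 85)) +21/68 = 1852257504415/3007368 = 615906.50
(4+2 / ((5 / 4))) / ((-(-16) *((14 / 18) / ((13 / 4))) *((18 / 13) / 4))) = 169 / 40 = 4.22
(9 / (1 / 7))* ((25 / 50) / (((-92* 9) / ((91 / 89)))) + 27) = 27854939 / 16376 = 1700.96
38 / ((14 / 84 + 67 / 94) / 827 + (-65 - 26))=-4431066 / 10611113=-0.42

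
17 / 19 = 0.89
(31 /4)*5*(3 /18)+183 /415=6.90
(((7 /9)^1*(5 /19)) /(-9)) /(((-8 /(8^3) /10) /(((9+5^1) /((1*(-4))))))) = -78400 /1539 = -50.94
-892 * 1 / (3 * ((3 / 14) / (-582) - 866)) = 2422672 / 7056171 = 0.34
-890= -890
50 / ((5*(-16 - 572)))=-5 / 294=-0.02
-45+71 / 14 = -559 / 14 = -39.93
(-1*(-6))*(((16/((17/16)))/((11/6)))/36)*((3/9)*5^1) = 1280/561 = 2.28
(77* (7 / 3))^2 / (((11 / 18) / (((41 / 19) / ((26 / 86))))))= 93125186 / 247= 377025.04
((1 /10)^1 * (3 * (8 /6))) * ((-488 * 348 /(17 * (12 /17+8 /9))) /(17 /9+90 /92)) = -5186592 /5935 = -873.90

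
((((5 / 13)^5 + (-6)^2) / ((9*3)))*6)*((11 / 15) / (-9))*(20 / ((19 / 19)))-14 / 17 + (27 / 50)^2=-52042275486793 / 3834528457500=-13.57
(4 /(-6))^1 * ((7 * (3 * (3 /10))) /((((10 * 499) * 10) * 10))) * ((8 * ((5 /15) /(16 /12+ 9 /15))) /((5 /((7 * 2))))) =-294 /9044375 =-0.00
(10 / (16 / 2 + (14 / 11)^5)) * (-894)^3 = -630115312.79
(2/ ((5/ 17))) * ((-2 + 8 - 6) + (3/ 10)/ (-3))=-17/ 25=-0.68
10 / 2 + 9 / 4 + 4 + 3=57 / 4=14.25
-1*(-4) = 4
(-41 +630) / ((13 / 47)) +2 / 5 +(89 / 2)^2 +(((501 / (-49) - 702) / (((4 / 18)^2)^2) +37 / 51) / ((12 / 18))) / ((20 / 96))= -227267341501 / 108290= -2098691.86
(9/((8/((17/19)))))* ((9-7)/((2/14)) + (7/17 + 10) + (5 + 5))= 5265/152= 34.64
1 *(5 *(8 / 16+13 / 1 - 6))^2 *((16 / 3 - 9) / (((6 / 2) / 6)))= -20625 / 2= -10312.50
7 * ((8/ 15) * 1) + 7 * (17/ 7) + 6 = 401/ 15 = 26.73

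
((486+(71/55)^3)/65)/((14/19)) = 118700543/11646250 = 10.19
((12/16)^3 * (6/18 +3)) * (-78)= -1755/16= -109.69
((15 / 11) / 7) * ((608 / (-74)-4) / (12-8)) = -1695 / 2849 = -0.59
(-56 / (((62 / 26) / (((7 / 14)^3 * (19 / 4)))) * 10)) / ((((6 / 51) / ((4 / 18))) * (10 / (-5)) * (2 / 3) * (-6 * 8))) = -29393 / 714240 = -0.04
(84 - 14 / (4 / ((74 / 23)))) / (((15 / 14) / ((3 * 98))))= 2295356 / 115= 19959.62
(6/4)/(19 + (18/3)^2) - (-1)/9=137/990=0.14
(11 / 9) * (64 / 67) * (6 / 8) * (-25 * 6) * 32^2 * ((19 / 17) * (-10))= 1712128000 / 1139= 1503185.25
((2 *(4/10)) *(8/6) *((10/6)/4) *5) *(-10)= -200/9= -22.22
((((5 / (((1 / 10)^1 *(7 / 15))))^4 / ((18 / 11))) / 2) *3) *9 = 2610351562500 / 2401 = 1087193487.09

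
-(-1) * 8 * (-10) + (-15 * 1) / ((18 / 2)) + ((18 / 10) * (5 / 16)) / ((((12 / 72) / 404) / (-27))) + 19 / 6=-36893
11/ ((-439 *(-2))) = 11/ 878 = 0.01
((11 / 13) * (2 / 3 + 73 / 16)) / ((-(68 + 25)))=-2761 / 58032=-0.05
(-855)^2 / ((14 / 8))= 2924100 / 7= 417728.57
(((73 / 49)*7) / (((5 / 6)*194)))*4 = 876 / 3395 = 0.26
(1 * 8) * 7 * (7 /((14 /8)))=224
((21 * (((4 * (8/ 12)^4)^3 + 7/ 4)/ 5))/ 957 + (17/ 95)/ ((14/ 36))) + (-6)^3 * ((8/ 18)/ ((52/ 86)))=-928003353452423/ 5862336299820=-158.30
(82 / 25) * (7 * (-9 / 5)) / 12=-861 / 250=-3.44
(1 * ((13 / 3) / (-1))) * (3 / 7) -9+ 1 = -69 / 7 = -9.86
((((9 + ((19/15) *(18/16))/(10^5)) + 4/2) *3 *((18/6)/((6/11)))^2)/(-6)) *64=-5324006897/500000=-10648.01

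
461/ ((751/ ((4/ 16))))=0.15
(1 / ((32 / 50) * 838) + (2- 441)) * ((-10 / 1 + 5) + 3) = 5886087 / 6704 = 878.00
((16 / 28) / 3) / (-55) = -4 / 1155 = -0.00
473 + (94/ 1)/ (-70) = 16508/ 35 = 471.66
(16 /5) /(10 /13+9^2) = 208 /5315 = 0.04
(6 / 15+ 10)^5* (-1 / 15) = -380204032 / 46875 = -8111.02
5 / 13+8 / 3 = 119 / 39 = 3.05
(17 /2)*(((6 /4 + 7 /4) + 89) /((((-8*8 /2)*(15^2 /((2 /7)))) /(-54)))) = 18819 /11200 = 1.68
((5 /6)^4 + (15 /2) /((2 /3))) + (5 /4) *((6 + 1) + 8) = 39505 /1296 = 30.48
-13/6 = -2.17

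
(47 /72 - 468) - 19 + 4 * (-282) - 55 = -120193 /72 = -1669.35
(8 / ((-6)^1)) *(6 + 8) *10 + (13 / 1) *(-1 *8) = -872 / 3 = -290.67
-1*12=-12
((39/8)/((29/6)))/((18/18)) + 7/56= 263/232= 1.13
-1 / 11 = -0.09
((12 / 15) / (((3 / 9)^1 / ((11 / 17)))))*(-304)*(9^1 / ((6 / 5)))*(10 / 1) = -601920 / 17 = -35407.06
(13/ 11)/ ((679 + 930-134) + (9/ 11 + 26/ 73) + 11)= 949/ 1194201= 0.00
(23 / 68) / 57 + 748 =2899271 / 3876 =748.01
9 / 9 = 1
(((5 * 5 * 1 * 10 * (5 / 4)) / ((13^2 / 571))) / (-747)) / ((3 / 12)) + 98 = 11658064 / 126243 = 92.35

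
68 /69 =0.99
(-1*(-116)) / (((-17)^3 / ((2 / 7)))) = -232 / 34391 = -0.01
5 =5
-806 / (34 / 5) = -2015 / 17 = -118.53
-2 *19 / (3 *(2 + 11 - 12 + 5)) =-19 / 9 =-2.11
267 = 267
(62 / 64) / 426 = 31 / 13632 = 0.00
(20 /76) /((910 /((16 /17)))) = 8 /29393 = 0.00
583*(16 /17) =548.71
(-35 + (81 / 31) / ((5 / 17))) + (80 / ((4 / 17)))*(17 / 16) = 207783 / 620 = 335.13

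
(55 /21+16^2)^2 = 29495761 /441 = 66883.81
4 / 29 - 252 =-7304 / 29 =-251.86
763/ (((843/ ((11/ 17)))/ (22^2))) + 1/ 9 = 283.57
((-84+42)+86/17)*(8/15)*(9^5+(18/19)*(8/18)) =-5636621536/4845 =-1163389.38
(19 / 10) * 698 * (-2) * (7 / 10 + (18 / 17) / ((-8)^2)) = -12923819 / 6800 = -1900.56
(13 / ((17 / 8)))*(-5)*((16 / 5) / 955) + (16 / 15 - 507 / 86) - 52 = -47692727 / 837726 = -56.93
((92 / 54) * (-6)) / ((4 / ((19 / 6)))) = -437 / 54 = -8.09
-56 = -56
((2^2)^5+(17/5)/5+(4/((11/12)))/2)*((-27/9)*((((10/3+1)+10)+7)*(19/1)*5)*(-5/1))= 343382592/11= 31216599.27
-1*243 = -243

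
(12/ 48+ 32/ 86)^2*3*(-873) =-29984931/ 29584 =-1013.55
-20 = -20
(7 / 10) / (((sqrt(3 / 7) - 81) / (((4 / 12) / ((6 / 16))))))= -147 / 19135 - 7 * sqrt(21) / 516645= -0.01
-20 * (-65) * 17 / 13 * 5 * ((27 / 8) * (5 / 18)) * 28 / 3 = 74375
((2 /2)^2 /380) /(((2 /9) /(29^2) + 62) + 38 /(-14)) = 52983 /1193636620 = 0.00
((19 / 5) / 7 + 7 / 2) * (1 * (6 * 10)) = 1698 / 7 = 242.57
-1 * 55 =-55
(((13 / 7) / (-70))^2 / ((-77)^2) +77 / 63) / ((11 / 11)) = 15659083421 / 12811976100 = 1.22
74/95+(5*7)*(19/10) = 12783/190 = 67.28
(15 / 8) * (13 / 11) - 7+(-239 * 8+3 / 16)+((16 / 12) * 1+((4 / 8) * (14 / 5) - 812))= -7196279 / 2640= -2725.86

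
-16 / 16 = -1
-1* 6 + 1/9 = -53/9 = -5.89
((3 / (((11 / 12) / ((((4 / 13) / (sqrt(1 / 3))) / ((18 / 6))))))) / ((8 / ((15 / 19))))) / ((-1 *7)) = -90 *sqrt(3) / 19019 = -0.01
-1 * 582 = -582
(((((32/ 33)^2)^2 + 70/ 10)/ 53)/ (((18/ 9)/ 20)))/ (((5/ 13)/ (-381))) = -30873775946/ 20951271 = -1473.60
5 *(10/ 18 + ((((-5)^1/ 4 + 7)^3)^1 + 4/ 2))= 554875/ 576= 963.32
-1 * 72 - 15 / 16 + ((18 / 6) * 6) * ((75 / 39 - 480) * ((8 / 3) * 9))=-206602.17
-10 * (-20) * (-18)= -3600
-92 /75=-1.23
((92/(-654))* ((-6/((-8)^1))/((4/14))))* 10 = -805/218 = -3.69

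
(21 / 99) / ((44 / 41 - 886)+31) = -287 / 1155363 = -0.00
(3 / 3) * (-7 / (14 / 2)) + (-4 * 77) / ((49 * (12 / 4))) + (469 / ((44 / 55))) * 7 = 344455 / 84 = 4100.65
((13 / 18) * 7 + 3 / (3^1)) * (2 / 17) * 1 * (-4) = -436 / 153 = -2.85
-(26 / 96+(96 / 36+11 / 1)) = -223 / 16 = -13.94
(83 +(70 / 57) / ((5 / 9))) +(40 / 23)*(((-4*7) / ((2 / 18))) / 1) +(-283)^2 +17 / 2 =69696649 / 874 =79744.45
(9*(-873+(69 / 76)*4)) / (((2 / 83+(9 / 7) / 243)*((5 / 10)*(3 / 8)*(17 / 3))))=-37312972704 / 148903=-250585.77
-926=-926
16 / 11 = 1.45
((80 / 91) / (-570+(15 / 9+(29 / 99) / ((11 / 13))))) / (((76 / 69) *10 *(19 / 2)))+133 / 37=3.59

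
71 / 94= 0.76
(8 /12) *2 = 4 /3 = 1.33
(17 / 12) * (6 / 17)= 1 / 2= 0.50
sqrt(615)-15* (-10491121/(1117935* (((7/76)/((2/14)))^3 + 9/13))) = sqrt(615) + 4605350332096/31418106993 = 171.38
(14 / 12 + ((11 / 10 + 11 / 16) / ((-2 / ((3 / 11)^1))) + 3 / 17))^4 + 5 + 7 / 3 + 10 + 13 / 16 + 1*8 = 122398111970303281 / 4433642127360000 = 27.61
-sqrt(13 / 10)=-sqrt(130) / 10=-1.14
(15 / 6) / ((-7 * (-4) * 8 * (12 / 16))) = 5 / 336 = 0.01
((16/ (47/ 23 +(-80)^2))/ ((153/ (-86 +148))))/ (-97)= -22816/ 2185292727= -0.00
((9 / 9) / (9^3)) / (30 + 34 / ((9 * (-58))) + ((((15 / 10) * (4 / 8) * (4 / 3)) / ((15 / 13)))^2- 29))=725 / 891081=0.00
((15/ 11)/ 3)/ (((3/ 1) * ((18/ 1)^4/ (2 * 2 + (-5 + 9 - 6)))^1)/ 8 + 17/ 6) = 6/ 259853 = 0.00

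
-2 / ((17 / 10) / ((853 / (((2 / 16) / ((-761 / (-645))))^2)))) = -126461494528 / 1414485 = -89404.62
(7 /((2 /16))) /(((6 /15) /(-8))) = -1120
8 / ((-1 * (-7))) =8 / 7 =1.14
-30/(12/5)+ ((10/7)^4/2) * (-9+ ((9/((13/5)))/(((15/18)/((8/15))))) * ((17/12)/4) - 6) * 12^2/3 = -12783475/8918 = -1433.45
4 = 4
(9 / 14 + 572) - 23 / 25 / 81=16234103 / 28350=572.63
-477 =-477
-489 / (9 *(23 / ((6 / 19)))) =-326 / 437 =-0.75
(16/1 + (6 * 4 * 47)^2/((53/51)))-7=64892061/53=1224378.51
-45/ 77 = -0.58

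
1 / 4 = 0.25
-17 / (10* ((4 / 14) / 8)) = -238 / 5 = -47.60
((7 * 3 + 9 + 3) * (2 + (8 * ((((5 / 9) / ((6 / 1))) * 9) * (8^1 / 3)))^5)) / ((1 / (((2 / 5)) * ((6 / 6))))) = 2306869798156 / 98415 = 23440225.56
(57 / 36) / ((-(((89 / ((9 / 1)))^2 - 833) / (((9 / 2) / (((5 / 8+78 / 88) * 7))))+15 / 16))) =203148 / 221651363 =0.00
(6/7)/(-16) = -3/56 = -0.05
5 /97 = 0.05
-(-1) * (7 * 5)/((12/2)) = 35/6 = 5.83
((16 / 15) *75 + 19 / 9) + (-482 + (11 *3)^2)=6202 / 9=689.11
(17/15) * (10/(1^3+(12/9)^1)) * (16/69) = 544/483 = 1.13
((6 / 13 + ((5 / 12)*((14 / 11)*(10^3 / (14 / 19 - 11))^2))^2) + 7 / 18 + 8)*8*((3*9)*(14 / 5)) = 7152018977287664872 / 466543935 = 15329786630.47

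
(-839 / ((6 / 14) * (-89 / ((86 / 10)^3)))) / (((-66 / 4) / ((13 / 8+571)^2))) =-1088788290862419 / 3916000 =-278035825.04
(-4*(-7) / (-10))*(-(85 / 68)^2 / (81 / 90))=175 / 36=4.86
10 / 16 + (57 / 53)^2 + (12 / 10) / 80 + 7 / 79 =10458926 / 5547775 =1.89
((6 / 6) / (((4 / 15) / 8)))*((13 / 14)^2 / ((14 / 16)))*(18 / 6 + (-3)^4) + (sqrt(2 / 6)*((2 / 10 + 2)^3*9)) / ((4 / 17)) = 67881*sqrt(3) / 500 + 121680 / 49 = 2718.41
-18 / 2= -9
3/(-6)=-1/2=-0.50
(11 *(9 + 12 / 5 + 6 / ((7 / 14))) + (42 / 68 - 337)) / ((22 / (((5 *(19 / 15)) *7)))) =-1785791 / 11220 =-159.16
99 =99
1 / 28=0.04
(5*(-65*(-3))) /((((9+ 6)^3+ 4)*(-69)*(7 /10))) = -3250 /544019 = -0.01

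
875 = 875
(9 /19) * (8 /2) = 1.89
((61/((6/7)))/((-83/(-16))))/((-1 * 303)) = -3416/75447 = -0.05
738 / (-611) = -738 / 611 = -1.21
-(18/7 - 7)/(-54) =-31/378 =-0.08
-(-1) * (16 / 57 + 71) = 71.28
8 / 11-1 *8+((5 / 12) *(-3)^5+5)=-4555 / 44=-103.52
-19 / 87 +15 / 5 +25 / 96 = 3.04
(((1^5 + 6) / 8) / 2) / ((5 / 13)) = 91 / 80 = 1.14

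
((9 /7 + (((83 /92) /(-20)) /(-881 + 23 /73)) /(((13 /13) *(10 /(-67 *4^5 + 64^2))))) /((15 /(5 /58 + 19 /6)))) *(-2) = -7772945354 /18760625625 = -0.41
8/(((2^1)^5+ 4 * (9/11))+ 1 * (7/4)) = 352/1629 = 0.22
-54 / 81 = -0.67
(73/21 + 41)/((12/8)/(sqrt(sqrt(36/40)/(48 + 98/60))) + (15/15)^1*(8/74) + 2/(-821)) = -166847608673934408268240*sqrt(10)/13214993576164566519385927 - 50050172953546560000/13214993576164566519385927 + 23681839623206913600*10^(3/4)*sqrt(1489)/13214993576164566519385927 + 2368378415274815663534732*10^(1/4)*sqrt(1489)/39644980728493699558157781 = 4.06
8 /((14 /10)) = 40 /7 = 5.71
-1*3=-3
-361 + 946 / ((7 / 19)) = 15447 / 7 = 2206.71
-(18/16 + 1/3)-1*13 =-347/24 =-14.46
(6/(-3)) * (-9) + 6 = 24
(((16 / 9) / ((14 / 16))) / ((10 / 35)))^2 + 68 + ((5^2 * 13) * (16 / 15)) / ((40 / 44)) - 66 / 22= 40249 / 81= 496.90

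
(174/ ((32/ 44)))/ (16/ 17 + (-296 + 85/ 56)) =-227766/ 279451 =-0.82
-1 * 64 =-64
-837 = -837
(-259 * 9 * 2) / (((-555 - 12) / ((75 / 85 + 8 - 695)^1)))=-95904 / 17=-5641.41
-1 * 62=-62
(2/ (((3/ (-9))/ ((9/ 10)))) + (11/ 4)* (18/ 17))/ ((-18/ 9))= 423/ 340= 1.24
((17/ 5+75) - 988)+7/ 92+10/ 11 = -4597591/ 5060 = -908.61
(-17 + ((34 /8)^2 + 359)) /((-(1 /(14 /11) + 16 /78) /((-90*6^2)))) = 636964965 /541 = 1177384.41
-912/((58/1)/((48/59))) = -12.79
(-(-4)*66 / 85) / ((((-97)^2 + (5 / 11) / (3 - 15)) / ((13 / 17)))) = 453024 / 1794665435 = 0.00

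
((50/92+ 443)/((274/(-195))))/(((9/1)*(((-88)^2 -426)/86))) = -19008795/46118036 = -0.41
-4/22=-2/11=-0.18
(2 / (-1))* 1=-2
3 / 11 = 0.27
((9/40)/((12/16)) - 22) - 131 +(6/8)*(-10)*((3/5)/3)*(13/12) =-6173/40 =-154.32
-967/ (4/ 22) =-10637/ 2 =-5318.50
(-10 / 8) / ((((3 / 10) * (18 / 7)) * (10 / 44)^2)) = -847 / 27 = -31.37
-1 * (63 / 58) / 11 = -63 / 638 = -0.10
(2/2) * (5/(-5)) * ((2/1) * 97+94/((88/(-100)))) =-959/11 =-87.18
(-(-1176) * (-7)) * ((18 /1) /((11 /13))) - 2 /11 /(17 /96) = -2977008 /17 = -175118.12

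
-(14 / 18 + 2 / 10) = -44 / 45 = -0.98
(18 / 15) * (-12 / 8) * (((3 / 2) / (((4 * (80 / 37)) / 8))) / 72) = -111 / 3200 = -0.03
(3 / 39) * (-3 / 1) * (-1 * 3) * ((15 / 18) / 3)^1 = 5 / 26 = 0.19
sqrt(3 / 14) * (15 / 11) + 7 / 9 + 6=15 * sqrt(42) / 154 + 61 / 9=7.41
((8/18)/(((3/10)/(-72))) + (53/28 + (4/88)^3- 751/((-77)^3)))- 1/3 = -383872683/3652264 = -105.11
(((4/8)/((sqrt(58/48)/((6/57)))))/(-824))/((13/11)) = -11 * sqrt(174)/2951156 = -0.00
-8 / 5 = -1.60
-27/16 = -1.69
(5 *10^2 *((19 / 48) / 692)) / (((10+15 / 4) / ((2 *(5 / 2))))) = 2375 / 22836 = 0.10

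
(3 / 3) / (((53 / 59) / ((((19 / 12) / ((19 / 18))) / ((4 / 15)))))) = 2655 / 424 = 6.26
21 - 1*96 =-75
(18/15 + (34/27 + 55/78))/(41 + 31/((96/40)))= 22214/378495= 0.06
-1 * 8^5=-32768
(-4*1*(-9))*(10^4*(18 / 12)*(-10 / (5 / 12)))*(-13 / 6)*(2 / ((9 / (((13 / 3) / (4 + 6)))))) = 2704000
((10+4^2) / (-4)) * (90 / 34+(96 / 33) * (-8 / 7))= 11531 / 2618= 4.40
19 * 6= 114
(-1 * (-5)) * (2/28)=5/14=0.36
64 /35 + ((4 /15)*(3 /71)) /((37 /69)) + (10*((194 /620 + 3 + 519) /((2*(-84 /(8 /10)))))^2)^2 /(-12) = -5233709511062437755269 /16507114094268000000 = -317.06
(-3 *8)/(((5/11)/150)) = -7920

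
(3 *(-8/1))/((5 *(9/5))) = -8/3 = -2.67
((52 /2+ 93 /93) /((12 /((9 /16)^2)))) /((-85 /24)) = -2187 /10880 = -0.20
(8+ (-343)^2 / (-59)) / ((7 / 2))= -234354 / 413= -567.44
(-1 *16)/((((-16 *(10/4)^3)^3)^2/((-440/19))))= 22/14495849609375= 0.00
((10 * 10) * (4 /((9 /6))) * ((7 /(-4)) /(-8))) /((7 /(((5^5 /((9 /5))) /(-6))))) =-390625 /162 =-2411.27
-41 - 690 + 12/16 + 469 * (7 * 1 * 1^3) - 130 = 9691/4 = 2422.75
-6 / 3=-2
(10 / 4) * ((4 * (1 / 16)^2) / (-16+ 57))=5 / 5248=0.00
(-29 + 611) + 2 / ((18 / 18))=584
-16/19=-0.84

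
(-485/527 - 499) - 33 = -280849/527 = -532.92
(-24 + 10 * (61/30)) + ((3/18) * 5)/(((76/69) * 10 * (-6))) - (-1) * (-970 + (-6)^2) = -570109/608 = -937.68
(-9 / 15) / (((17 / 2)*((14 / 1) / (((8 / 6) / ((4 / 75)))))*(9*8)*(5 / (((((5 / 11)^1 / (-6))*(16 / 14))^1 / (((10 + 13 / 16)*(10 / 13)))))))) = 52 / 14266791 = 0.00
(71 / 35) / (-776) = -71 / 27160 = -0.00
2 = 2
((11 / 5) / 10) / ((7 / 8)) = 44 / 175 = 0.25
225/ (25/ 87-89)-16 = -143063/ 7718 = -18.54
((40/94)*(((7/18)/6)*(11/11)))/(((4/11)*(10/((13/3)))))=1001/30456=0.03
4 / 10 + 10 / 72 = 97 / 180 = 0.54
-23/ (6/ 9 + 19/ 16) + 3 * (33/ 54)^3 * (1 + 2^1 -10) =-2975389/ 173016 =-17.20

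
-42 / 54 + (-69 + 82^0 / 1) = -619 / 9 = -68.78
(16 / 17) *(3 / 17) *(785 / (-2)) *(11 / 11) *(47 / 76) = -221370 / 5491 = -40.32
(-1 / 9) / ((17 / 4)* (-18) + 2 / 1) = 2 / 1341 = 0.00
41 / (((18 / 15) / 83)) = 17015 / 6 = 2835.83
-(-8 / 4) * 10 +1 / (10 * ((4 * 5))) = 4001 / 200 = 20.00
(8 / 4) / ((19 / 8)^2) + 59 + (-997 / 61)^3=-352897215366 / 81940141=-4306.77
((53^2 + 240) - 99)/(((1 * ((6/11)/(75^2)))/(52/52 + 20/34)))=48317095.59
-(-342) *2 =684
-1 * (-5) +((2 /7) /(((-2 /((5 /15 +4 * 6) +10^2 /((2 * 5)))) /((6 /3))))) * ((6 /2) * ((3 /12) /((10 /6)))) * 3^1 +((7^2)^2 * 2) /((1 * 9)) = 330947 /630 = 525.31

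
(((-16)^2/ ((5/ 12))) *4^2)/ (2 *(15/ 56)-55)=-1376256/ 7625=-180.49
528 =528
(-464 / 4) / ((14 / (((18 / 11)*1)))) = -1044 / 77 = -13.56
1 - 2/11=9/11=0.82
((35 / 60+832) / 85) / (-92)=-9991 / 93840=-0.11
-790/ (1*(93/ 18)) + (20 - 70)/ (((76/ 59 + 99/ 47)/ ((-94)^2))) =-38023071020/ 291803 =-130303.91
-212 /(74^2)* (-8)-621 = -620.69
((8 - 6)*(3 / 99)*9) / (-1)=-6 / 11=-0.55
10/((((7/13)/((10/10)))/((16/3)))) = 2080/21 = 99.05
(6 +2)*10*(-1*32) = -2560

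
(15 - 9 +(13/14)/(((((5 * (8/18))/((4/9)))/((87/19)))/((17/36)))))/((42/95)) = 102169/7056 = 14.48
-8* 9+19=-53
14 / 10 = 7 / 5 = 1.40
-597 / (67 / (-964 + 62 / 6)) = 569339 / 67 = 8497.60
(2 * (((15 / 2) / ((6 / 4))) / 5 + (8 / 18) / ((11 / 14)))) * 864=29760 / 11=2705.45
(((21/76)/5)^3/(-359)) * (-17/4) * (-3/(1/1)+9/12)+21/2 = 3309438647067/315184768000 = 10.50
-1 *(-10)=10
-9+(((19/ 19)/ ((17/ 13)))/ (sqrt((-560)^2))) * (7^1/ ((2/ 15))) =-4857/ 544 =-8.93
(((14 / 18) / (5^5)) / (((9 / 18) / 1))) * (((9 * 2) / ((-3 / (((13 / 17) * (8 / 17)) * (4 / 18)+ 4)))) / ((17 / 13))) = -3862768 / 414534375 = -0.01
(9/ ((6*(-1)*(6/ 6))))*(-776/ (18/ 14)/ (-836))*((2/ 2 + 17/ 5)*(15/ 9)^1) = -1358/ 171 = -7.94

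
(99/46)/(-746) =-99/34316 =-0.00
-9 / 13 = -0.69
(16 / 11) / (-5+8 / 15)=-0.33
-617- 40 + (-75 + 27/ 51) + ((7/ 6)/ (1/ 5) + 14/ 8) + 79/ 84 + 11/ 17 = -257861/ 357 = -722.30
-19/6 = -3.17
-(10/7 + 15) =-115/7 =-16.43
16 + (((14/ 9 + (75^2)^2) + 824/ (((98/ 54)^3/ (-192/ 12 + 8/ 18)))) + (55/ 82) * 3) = 392430224359757/ 12403566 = 31638500.12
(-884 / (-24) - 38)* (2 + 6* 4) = -91 / 3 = -30.33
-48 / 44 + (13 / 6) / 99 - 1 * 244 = -245.07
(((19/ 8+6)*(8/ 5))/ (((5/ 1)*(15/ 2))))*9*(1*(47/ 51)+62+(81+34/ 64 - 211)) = -1455307/ 6800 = -214.02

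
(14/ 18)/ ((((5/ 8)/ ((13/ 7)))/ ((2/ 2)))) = 104/ 45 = 2.31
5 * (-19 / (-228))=5 / 12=0.42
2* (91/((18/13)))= 1183/9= 131.44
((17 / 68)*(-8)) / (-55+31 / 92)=0.04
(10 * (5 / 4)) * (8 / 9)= 100 / 9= 11.11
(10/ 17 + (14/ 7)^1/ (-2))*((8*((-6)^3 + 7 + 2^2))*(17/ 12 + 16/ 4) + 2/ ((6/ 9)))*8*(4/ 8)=745948/ 51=14626.43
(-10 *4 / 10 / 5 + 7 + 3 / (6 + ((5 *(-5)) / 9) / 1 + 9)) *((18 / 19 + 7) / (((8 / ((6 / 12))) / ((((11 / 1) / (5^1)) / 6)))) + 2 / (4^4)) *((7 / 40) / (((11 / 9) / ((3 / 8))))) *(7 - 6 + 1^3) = 309497643 / 2354176000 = 0.13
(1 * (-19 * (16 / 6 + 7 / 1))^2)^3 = 27983987175790801 / 729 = 38386813684212.35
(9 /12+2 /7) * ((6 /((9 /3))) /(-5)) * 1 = -0.41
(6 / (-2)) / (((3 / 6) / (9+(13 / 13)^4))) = -60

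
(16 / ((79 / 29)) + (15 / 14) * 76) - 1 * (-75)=89753 / 553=162.30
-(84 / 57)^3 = -21952 / 6859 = -3.20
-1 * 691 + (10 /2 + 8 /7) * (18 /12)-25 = -9895 /14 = -706.79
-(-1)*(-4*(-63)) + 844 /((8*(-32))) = 15917 /64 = 248.70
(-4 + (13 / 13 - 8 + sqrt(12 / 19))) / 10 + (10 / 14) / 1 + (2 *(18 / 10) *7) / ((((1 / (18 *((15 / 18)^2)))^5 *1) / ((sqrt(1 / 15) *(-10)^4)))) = 19856604069.60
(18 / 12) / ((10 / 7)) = 21 / 20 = 1.05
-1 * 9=-9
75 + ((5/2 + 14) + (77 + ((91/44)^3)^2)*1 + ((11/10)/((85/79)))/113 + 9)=89131067643495457/348484472934400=255.77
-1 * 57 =-57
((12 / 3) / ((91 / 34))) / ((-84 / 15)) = -170 / 637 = -0.27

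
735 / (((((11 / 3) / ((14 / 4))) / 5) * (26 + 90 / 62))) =2392425 / 18722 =127.79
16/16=1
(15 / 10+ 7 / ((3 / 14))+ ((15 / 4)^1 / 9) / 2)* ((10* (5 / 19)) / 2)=6875 / 152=45.23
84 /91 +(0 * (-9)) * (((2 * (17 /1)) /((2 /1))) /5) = 12 /13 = 0.92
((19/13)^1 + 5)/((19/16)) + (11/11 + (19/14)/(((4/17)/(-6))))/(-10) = 608747/69160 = 8.80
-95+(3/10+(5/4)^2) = -7451/80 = -93.14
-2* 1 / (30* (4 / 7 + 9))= -7 / 1005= -0.01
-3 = -3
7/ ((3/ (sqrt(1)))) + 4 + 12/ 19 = 6.96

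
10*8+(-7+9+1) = 83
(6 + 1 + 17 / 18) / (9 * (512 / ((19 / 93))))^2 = 51623 / 3305699278848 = 0.00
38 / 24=19 / 12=1.58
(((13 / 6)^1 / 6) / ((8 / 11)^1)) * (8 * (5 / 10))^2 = 143 / 18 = 7.94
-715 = -715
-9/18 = -1/2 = -0.50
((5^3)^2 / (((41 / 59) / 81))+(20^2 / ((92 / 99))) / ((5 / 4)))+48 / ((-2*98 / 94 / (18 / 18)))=84170050701 / 46207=1821586.57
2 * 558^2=622728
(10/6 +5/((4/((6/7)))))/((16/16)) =2.74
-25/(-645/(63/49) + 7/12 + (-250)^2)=-300/743987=-0.00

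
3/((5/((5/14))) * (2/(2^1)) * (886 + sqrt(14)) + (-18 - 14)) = 9279/38265910 - 21 * sqrt(14)/76531820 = 0.00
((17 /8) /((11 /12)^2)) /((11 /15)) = 4590 /1331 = 3.45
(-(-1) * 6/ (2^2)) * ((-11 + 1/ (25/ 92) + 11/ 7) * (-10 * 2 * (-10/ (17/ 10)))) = -1014.45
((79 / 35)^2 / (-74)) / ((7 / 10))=-6241 / 63455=-0.10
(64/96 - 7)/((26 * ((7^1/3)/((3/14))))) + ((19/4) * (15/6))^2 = 5748013/40768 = 140.99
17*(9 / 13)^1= 153 / 13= 11.77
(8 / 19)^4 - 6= -5.97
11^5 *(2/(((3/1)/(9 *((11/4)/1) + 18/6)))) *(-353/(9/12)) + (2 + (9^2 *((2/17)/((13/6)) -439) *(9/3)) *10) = -930448482766/663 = -1403391376.72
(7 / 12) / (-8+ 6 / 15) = -35 / 456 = -0.08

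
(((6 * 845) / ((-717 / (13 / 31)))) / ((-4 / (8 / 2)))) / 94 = 10985 / 348223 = 0.03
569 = 569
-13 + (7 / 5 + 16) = 22 / 5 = 4.40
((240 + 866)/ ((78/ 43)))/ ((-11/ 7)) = -166453/ 429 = -388.00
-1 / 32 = -0.03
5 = 5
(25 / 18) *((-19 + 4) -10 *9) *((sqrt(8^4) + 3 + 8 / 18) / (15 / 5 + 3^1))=-531125 / 324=-1639.27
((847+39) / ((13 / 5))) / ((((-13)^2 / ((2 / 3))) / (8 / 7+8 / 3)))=708800 / 138411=5.12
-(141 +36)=-177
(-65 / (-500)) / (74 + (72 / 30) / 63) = 21 / 11960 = 0.00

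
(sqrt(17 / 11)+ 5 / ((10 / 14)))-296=-289+ sqrt(187) / 11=-287.76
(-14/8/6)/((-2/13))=91/48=1.90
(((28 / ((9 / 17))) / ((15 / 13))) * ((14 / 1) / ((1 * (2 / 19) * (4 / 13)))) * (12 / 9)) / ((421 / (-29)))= -310272508 / 170505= -1819.73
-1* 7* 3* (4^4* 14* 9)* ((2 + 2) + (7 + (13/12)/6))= -7573440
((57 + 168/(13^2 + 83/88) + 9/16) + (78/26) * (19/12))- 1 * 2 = 4889373/79760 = 61.30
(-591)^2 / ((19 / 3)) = 1047843 / 19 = 55149.63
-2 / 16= -1 / 8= -0.12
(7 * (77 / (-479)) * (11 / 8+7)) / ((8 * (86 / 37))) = -1336181 / 2636416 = -0.51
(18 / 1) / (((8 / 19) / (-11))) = -1881 / 4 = -470.25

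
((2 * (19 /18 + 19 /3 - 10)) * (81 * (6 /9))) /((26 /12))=-1692 /13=-130.15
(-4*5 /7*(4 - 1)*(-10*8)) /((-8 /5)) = -3000 /7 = -428.57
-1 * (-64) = 64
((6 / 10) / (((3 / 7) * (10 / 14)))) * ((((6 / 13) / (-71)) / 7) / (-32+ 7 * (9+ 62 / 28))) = -0.00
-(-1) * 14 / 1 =14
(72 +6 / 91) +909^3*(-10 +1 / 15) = -3394673823147 / 455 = -7460821589.33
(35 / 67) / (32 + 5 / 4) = 20 / 1273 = 0.02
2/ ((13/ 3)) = 6/ 13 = 0.46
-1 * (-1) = 1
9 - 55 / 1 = -46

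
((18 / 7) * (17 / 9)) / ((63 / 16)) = 1.23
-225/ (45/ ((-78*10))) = 3900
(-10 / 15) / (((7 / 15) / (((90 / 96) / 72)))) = -25 / 1344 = -0.02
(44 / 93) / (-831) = -44 / 77283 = -0.00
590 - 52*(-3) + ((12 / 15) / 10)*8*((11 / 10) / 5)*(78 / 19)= 8865614 / 11875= 746.58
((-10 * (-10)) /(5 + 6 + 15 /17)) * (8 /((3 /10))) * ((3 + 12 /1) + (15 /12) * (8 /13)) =13940000 /3939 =3538.97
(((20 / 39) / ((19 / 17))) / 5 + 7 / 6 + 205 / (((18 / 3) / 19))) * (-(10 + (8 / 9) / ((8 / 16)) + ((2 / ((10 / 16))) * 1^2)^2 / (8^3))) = -170583479 / 22230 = -7673.57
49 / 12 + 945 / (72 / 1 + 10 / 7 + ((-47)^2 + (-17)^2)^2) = 1070212969 / 262083252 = 4.08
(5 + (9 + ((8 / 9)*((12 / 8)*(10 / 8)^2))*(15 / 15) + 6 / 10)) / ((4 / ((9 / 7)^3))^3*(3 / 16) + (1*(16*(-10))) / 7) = -301628374047 / 390650501680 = -0.77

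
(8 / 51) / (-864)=-0.00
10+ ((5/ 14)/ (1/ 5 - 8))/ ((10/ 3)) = 3635/ 364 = 9.99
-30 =-30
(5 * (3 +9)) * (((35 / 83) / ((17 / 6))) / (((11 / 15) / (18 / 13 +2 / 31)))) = 110376000 / 6254963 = 17.65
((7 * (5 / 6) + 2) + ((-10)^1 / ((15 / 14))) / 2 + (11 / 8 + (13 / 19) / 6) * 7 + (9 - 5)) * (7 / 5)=24.63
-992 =-992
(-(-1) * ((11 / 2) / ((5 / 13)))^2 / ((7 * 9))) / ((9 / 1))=20449 / 56700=0.36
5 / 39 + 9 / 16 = 431 / 624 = 0.69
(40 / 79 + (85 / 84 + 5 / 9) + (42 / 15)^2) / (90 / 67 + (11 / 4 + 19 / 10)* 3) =330584231 / 509968305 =0.65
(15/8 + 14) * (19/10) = 2413/80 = 30.16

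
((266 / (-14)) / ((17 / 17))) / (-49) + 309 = 15160 / 49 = 309.39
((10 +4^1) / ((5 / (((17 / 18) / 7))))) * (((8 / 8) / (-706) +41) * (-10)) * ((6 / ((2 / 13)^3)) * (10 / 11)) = -5405334025 / 23298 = -232008.50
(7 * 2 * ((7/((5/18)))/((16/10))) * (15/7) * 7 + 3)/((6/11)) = 24277/4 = 6069.25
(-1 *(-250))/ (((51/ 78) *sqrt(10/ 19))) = 650 *sqrt(190)/ 17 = 527.04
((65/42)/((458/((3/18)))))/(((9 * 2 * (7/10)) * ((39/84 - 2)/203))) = -9425/1595214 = -0.01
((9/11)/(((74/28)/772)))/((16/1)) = 12159/814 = 14.94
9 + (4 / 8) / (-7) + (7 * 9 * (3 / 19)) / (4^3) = 77323 / 8512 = 9.08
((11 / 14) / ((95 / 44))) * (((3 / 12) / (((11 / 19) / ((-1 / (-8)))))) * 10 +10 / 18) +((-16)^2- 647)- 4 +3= -3749975 / 9576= -391.60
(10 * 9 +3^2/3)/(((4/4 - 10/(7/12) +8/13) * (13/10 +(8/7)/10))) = -4.23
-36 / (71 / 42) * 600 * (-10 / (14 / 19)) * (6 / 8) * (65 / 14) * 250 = 75026250000 / 497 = 150958249.50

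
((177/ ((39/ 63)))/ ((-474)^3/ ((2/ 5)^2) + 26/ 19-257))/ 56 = -3363/ 438410447176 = -0.00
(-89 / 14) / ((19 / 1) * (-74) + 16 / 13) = 1157 / 255668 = 0.00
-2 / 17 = -0.12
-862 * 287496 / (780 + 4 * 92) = -61955388 / 287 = -215872.43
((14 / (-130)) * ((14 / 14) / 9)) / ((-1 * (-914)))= -0.00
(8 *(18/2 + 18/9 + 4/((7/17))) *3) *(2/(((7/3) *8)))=2610/49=53.27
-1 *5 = -5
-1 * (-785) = 785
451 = 451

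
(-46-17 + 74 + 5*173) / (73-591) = -1.69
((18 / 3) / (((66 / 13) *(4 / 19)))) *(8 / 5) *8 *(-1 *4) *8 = -126464 / 55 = -2299.35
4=4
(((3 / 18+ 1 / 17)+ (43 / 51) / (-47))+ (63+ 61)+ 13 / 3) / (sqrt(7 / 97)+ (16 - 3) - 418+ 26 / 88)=-23416635039050 / 73726071711597 - 596505800*sqrt(679) / 73726071711597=-0.32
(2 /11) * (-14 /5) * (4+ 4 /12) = -364 /165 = -2.21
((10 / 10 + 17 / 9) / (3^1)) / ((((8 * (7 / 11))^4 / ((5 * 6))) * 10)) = 190333 / 44255232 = 0.00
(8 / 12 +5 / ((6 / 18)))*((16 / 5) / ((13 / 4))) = 3008 / 195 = 15.43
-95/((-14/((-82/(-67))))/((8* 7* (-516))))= -16078560/67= -239978.51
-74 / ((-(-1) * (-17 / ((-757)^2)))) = 42405626 / 17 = 2494448.59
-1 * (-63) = 63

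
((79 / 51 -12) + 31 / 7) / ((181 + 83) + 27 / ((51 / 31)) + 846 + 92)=-2150 / 434973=-0.00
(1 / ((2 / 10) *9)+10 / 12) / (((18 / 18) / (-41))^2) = 42025 / 18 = 2334.72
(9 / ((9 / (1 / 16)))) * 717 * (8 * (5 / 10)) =717 / 4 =179.25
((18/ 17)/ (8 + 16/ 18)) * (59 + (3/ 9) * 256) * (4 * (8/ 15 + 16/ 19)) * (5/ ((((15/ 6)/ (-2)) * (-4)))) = 763812/ 8075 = 94.59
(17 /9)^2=289 /81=3.57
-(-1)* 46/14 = 23/7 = 3.29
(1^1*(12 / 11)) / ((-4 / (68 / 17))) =-12 / 11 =-1.09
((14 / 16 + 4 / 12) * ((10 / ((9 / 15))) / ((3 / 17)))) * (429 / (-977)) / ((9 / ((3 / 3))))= -1762475 / 316548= -5.57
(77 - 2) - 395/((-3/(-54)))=-7035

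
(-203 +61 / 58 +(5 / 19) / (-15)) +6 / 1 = -195.97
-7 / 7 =-1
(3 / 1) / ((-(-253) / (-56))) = -168 / 253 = -0.66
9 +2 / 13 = 119 / 13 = 9.15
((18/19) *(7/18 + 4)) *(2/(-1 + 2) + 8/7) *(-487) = -846406/133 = -6363.95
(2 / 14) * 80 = 11.43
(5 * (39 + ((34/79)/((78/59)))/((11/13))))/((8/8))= 513380/2607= 196.92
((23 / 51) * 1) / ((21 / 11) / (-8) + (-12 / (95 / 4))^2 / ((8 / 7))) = -18266600 / 617967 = -29.56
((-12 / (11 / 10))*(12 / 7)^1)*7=-1440 / 11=-130.91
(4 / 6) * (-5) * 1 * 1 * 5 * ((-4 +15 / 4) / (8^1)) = 25 / 48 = 0.52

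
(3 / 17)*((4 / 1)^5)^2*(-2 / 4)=-92521.41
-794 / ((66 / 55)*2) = -1985 / 6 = -330.83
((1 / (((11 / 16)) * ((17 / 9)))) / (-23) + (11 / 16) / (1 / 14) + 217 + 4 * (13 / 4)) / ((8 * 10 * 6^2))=183197 / 2202112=0.08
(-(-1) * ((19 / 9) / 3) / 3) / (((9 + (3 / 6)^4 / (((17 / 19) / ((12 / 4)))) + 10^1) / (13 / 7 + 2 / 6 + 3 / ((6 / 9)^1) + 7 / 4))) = 48212 / 467775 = 0.10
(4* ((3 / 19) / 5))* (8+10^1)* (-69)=-14904 / 95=-156.88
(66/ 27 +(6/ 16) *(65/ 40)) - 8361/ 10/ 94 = -790619/ 135360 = -5.84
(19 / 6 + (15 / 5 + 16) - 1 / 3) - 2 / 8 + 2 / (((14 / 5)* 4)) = 21.76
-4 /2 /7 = -2 /7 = -0.29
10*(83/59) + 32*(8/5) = 19254/295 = 65.27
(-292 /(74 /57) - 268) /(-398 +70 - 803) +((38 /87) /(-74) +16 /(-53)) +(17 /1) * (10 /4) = 63029559 /1478594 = 42.63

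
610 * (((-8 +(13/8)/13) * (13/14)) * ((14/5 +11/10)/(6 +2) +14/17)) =-12725271/2176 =-5848.01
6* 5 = 30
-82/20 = -4.10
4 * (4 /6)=8 /3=2.67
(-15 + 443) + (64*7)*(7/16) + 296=920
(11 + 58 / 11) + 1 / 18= 3233 / 198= 16.33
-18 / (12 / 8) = -12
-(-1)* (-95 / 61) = -95 / 61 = -1.56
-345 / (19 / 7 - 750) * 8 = 19320 / 5231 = 3.69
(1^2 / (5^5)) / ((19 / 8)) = 8 / 59375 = 0.00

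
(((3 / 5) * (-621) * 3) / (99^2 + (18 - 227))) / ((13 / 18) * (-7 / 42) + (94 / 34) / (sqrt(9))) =-2565351 / 17637290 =-0.15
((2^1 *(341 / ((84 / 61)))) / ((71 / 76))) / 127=790438 / 189357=4.17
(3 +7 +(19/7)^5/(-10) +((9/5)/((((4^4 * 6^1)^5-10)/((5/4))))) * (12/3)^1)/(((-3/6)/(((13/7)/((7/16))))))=707252446487144203110816/17602824830965409765345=40.18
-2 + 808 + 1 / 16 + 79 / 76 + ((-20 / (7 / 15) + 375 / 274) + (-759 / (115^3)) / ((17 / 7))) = 250908995384309 / 327722906000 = 765.61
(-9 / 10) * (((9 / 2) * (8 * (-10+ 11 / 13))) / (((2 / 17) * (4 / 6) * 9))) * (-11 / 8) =-577.72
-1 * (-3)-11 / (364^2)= 397477 / 132496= 3.00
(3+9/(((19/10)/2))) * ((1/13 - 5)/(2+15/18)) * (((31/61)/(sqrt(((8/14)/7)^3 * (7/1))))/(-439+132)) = 17280144 * sqrt(7)/78634673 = 0.58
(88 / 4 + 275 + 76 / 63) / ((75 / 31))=582397 / 4725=123.26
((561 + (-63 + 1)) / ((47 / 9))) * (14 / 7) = 8982 / 47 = 191.11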